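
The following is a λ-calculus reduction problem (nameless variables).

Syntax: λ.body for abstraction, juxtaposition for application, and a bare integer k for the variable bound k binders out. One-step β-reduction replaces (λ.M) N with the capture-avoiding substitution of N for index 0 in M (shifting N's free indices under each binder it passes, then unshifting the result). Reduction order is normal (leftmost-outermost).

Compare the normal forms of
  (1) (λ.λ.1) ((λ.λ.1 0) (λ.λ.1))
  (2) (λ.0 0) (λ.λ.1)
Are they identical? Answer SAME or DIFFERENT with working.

Term A:
  start: (λ.λ.1) ((λ.λ.1 0) (λ.λ.1))
  step 1: λ.(λ.λ.1 0) (λ.λ.1)
  step 2: λ.λ.(λ.λ.1) 0
  step 3: λ.λ.λ.1

Term B:
  start: (λ.0 0) (λ.λ.1)
  step 1: (λ.λ.1) (λ.λ.1)
  step 2: λ.λ.λ.1

Answer: SAME — A ⇓ λ.λ.λ.1, B ⇓ λ.λ.λ.1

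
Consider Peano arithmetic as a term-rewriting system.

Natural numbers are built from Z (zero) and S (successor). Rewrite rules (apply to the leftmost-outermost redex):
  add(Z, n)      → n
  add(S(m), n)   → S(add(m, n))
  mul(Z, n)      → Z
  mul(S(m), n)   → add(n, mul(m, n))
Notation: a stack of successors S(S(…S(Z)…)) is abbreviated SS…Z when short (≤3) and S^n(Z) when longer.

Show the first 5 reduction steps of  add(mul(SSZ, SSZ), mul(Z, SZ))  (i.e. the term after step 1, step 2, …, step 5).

  start: add(mul(SSZ, SSZ), mul(Z, SZ))
  [1] add(add(SSZ, mul(SZ, SSZ)), mul(Z, SZ))
  [2] add(S(add(SZ, mul(SZ, SSZ))), mul(Z, SZ))
  [3] S(add(add(SZ, mul(SZ, SSZ)), mul(Z, SZ)))
  [4] S(add(S(add(Z, mul(SZ, SSZ))), mul(Z, SZ)))
  [5] S(S(add(add(Z, mul(SZ, SSZ)), mul(Z, SZ))))

Answer: after 5 steps: S(S(add(add(Z, mul(SZ, SSZ)), mul(Z, SZ))))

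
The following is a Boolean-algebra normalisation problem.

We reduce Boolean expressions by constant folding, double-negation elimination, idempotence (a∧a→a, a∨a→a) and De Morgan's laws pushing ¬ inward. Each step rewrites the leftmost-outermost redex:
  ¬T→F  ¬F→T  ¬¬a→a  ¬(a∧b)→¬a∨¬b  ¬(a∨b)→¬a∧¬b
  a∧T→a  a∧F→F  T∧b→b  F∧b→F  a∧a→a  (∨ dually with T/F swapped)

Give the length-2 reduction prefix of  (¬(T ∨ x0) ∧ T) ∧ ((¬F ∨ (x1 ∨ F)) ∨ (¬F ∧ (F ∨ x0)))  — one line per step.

  start: (¬(T ∨ x0) ∧ T) ∧ ((¬F ∨ (x1 ∨ F)) ∨ (¬F ∧ (F ∨ x0)))
  →1  ¬(T ∨ x0) ∧ ((¬F ∨ (x1 ∨ F)) ∨ (¬F ∧ (F ∨ x0)))
  →2  (¬T ∧ ¬x0) ∧ ((¬F ∨ (x1 ∨ F)) ∨ (¬F ∧ (F ∨ x0)))

Answer: after 2 steps: (¬T ∧ ¬x0) ∧ ((¬F ∨ (x1 ∨ F)) ∨ (¬F ∧ (F ∨ x0)))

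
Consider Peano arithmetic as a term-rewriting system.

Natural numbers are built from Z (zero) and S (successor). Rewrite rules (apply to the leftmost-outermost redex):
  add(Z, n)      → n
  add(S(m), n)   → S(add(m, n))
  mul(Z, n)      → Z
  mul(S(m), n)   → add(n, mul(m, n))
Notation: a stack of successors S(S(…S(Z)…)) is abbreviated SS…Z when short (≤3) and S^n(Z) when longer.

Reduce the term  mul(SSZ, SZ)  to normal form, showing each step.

Answer: normal form = SSZ  (in 7 steps)

Derivation:
  start: mul(SSZ, SZ)
  →1  add(SZ, mul(SZ, SZ))
  →2  S(add(Z, mul(SZ, SZ)))
  →3  S(mul(SZ, SZ))
  →4  S(add(SZ, mul(Z, SZ)))
  →5  S(S(add(Z, mul(Z, SZ))))
  →6  S(S(mul(Z, SZ)))
  →7  SSZ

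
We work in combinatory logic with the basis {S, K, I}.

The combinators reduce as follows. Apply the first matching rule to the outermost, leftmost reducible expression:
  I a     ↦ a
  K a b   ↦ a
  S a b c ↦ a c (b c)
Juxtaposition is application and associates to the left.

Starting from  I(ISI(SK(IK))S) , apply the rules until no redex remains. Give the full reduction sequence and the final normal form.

Answer: normal form = SS  (in 6 steps)

Derivation:
  start: I(ISI(SK(IK))S)
  [1] ISI(SK(IK))S
  [2] SI(SK(IK))S
  [3] IS(SK(IK)S)
  [4] S(SK(IK)S)
  [5] S(KS(IKS))
  [6] SS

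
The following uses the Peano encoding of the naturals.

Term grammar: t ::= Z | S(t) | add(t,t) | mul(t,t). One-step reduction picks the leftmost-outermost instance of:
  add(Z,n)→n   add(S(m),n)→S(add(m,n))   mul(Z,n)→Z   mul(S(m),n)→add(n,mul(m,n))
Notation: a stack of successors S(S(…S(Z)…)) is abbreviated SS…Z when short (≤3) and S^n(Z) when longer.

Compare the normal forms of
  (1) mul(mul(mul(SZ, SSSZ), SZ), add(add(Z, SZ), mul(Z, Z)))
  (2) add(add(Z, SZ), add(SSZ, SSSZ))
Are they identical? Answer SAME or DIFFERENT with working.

Answer: DIFFERENT — A ⇓ SSSZ, B ⇓ S^6(Z)

Reduction:
Term A:
  start: mul(mul(mul(SZ, SSSZ), SZ), add(add(Z, SZ), mul(Z, Z)))
  step 1: mul(mul(add(SSSZ, mul(Z, SSSZ)), SZ), add(add(Z, SZ), mul(Z, Z)))
  step 2: mul(mul(S(add(SSZ, mul(Z, SSSZ))), SZ), add(add(Z, SZ), mul(Z, Z)))
  step 3: mul(add(SZ, mul(add(SSZ, mul(Z, SSSZ)), SZ)), add(add(Z, SZ), mul(Z, Z)))
  step 4: mul(S(add(Z, mul(add(SSZ, mul(Z, SSSZ)), SZ))), add(add(Z, SZ), mul(Z, Z)))
  step 5: add(add(add(Z, SZ), mul(Z, Z)), mul(add(Z, mul(add(SSZ, mul(Z, SSSZ)), SZ)), add(add(Z, SZ), mul(Z, Z))))
  step 6: add(add(SZ, mul(Z, Z)), mul(add(Z, mul(add(SSZ, mul(Z, SSSZ)), SZ)), add(add(Z, SZ), mul(Z, Z))))
  step 7: add(S(add(Z, mul(Z, Z))), mul(add(Z, mul(add(SSZ, mul(Z, SSSZ)), SZ)), add(add(Z, SZ), mul(Z, Z))))
  step 8: S(add(add(Z, mul(Z, Z)), mul(add(Z, mul(add(SSZ, mul(Z, SSSZ)), SZ)), add(add(Z, SZ), mul(Z, Z)))))
  step 9: S(add(mul(Z, Z), mul(add(Z, mul(add(SSZ, mul(Z, SSSZ)), SZ)), add(add(Z, SZ), mul(Z, Z)))))
  step 10: S(add(Z, mul(add(Z, mul(add(SSZ, mul(Z, SSSZ)), SZ)), add(add(Z, SZ), mul(Z, Z)))))
  step 11: S(mul(add(Z, mul(add(SSZ, mul(Z, SSSZ)), SZ)), add(add(Z, SZ), mul(Z, Z))))
  step 12: S(mul(mul(add(SSZ, mul(Z, SSSZ)), SZ), add(add(Z, SZ), mul(Z, Z))))
  step 13: S(mul(mul(S(add(SZ, mul(Z, SSSZ))), SZ), add(add(Z, SZ), mul(Z, Z))))
  step 14: S(mul(add(SZ, mul(add(SZ, mul(Z, SSSZ)), SZ)), add(add(Z, SZ), mul(Z, Z))))
  step 15: S(mul(S(add(Z, mul(add(SZ, mul(Z, SSSZ)), SZ))), add(add(Z, SZ), mul(Z, Z))))
  step 16: S(add(add(add(Z, SZ), mul(Z, Z)), mul(add(Z, mul(add(SZ, mul(Z, SSSZ)), SZ)), add(add(Z, SZ), mul(Z, Z)))))
  step 17: S(add(add(SZ, mul(Z, Z)), mul(add(Z, mul(add(SZ, mul(Z, SSSZ)), SZ)), add(add(Z, SZ), mul(Z, Z)))))
  step 18: S(add(S(add(Z, mul(Z, Z))), mul(add(Z, mul(add(SZ, mul(Z, SSSZ)), SZ)), add(add(Z, SZ), mul(Z, Z)))))
  step 19: S(S(add(add(Z, mul(Z, Z)), mul(add(Z, mul(add(SZ, mul(Z, SSSZ)), SZ)), add(add(Z, SZ), mul(Z, Z))))))
  step 20: S(S(add(mul(Z, Z), mul(add(Z, mul(add(SZ, mul(Z, SSSZ)), SZ)), add(add(Z, SZ), mul(Z, Z))))))
  step 21: S(S(add(Z, mul(add(Z, mul(add(SZ, mul(Z, SSSZ)), SZ)), add(add(Z, SZ), mul(Z, Z))))))
  step 22: S(S(mul(add(Z, mul(add(SZ, mul(Z, SSSZ)), SZ)), add(add(Z, SZ), mul(Z, Z)))))
  step 23: S(S(mul(mul(add(SZ, mul(Z, SSSZ)), SZ), add(add(Z, SZ), mul(Z, Z)))))
  step 24: S(S(mul(mul(S(add(Z, mul(Z, SSSZ))), SZ), add(add(Z, SZ), mul(Z, Z)))))
  step 25: S(S(mul(add(SZ, mul(add(Z, mul(Z, SSSZ)), SZ)), add(add(Z, SZ), mul(Z, Z)))))
  step 26: S(S(mul(S(add(Z, mul(add(Z, mul(Z, SSSZ)), SZ))), add(add(Z, SZ), mul(Z, Z)))))
  step 27: S(S(add(add(add(Z, SZ), mul(Z, Z)), mul(add(Z, mul(add(Z, mul(Z, SSSZ)), SZ)), add(add(Z, SZ), mul(Z, Z))))))
  step 28: S(S(add(add(SZ, mul(Z, Z)), mul(add(Z, mul(add(Z, mul(Z, SSSZ)), SZ)), add(add(Z, SZ), mul(Z, Z))))))
  step 29: S(S(add(S(add(Z, mul(Z, Z))), mul(add(Z, mul(add(Z, mul(Z, SSSZ)), SZ)), add(add(Z, SZ), mul(Z, Z))))))
  step 30: S(S(S(add(add(Z, mul(Z, Z)), mul(add(Z, mul(add(Z, mul(Z, SSSZ)), SZ)), add(add(Z, SZ), mul(Z, Z)))))))
  step 31: S(S(S(add(mul(Z, Z), mul(add(Z, mul(add(Z, mul(Z, SSSZ)), SZ)), add(add(Z, SZ), mul(Z, Z)))))))
  step 32: S(S(S(add(Z, mul(add(Z, mul(add(Z, mul(Z, SSSZ)), SZ)), add(add(Z, SZ), mul(Z, Z)))))))
  step 33: S(S(S(mul(add(Z, mul(add(Z, mul(Z, SSSZ)), SZ)), add(add(Z, SZ), mul(Z, Z))))))
  step 34: S(S(S(mul(mul(add(Z, mul(Z, SSSZ)), SZ), add(add(Z, SZ), mul(Z, Z))))))
  step 35: S(S(S(mul(mul(mul(Z, SSSZ), SZ), add(add(Z, SZ), mul(Z, Z))))))
  step 36: S(S(S(mul(mul(Z, SZ), add(add(Z, SZ), mul(Z, Z))))))
  step 37: S(S(S(mul(Z, add(add(Z, SZ), mul(Z, Z))))))
  step 38: SSSZ

Term B:
  start: add(add(Z, SZ), add(SSZ, SSSZ))
  step 1: add(SZ, add(SSZ, SSSZ))
  step 2: S(add(Z, add(SSZ, SSSZ)))
  step 3: S(add(SSZ, SSSZ))
  step 4: S(S(add(SZ, SSSZ)))
  step 5: S(S(S(add(Z, SSSZ))))
  step 6: S^6(Z)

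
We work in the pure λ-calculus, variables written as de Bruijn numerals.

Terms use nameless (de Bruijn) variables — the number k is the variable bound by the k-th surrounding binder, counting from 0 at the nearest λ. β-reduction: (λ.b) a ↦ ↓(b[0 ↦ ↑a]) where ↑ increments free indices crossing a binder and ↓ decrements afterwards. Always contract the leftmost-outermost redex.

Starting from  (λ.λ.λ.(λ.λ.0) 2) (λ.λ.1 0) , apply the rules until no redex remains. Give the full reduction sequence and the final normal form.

  start: (λ.λ.λ.(λ.λ.0) 2) (λ.λ.1 0)
  [1] λ.λ.(λ.λ.0) (λ.λ.1 0)
  [2] λ.λ.λ.0

Answer: normal form = λ.λ.λ.0  (in 2 steps)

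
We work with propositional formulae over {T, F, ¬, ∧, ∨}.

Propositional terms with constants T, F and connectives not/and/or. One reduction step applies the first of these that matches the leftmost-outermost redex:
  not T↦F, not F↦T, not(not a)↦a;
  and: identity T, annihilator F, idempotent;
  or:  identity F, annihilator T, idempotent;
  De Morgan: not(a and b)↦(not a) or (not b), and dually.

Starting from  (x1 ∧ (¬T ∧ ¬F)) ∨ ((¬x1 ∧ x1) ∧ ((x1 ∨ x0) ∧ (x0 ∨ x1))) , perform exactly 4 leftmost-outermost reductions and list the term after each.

  start: (x1 ∧ (¬T ∧ ¬F)) ∨ ((¬x1 ∧ x1) ∧ ((x1 ∨ x0) ∧ (x0 ∨ x1)))
  [1] (x1 ∧ (F ∧ ¬F)) ∨ ((¬x1 ∧ x1) ∧ ((x1 ∨ x0) ∧ (x0 ∨ x1)))
  [2] (x1 ∧ F) ∨ ((¬x1 ∧ x1) ∧ ((x1 ∨ x0) ∧ (x0 ∨ x1)))
  [3] F ∨ ((¬x1 ∧ x1) ∧ ((x1 ∨ x0) ∧ (x0 ∨ x1)))
  [4] (¬x1 ∧ x1) ∧ ((x1 ∨ x0) ∧ (x0 ∨ x1))

Answer: after 4 steps: (¬x1 ∧ x1) ∧ ((x1 ∨ x0) ∧ (x0 ∨ x1))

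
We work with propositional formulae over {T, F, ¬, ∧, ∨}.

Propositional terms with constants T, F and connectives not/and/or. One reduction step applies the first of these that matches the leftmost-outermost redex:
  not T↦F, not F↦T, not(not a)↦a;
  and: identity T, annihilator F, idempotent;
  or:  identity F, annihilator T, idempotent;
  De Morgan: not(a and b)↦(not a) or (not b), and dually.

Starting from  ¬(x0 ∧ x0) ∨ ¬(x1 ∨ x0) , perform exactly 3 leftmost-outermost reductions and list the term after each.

Answer: after 3 steps: ¬x0 ∨ (¬x1 ∧ ¬x0)

Reduction:
  start: ¬(x0 ∧ x0) ∨ ¬(x1 ∨ x0)
  [1] (¬x0 ∨ ¬x0) ∨ ¬(x1 ∨ x0)
  [2] ¬x0 ∨ ¬(x1 ∨ x0)
  [3] ¬x0 ∨ (¬x1 ∧ ¬x0)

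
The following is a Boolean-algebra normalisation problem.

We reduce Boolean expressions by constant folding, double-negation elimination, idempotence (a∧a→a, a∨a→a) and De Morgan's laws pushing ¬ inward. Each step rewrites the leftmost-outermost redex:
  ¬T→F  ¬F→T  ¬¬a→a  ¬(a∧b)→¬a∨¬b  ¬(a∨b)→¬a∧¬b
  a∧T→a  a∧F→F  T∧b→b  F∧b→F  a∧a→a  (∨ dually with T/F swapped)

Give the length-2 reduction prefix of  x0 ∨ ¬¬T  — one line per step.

Answer: after 2 steps: T

Derivation:
  start: x0 ∨ ¬¬T
  [1] x0 ∨ T
  [2] T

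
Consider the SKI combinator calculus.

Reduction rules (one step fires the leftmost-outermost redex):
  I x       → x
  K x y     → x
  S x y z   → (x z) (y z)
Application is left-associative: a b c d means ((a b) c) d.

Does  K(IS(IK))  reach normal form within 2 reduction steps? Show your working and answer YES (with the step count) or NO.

Answer: YES — reaches normal form K(SK) in 2 ≤ 2 steps

Derivation:
  start: K(IS(IK))
  →1  K(S(IK))
  →2  K(SK)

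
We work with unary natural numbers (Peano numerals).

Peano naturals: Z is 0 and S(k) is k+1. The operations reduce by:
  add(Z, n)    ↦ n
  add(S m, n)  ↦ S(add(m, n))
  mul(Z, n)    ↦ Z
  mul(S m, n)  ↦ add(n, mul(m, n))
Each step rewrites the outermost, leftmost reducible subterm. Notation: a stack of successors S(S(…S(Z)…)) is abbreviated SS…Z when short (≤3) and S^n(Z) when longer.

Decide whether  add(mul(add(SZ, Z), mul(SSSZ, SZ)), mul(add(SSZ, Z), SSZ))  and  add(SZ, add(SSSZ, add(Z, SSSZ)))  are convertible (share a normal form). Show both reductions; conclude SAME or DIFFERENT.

Term A:
  start: add(mul(add(SZ, Z), mul(SSSZ, SZ)), mul(add(SSZ, Z), SSZ))
  [1] add(mul(S(add(Z, Z)), mul(SSSZ, SZ)), mul(add(SSZ, Z), SSZ))
  [2] add(add(mul(SSSZ, SZ), mul(add(Z, Z), mul(SSSZ, SZ))), mul(add(SSZ, Z), SSZ))
  [3] add(add(add(SZ, mul(SSZ, SZ)), mul(add(Z, Z), mul(SSSZ, SZ))), mul(add(SSZ, Z), SSZ))
  [4] add(add(S(add(Z, mul(SSZ, SZ))), mul(add(Z, Z), mul(SSSZ, SZ))), mul(add(SSZ, Z), SSZ))
  [5] add(S(add(add(Z, mul(SSZ, SZ)), mul(add(Z, Z), mul(SSSZ, SZ)))), mul(add(SSZ, Z), SSZ))
  [6] S(add(add(add(Z, mul(SSZ, SZ)), mul(add(Z, Z), mul(SSSZ, SZ))), mul(add(SSZ, Z), SSZ)))
  [7] S(add(add(mul(SSZ, SZ), mul(add(Z, Z), mul(SSSZ, SZ))), mul(add(SSZ, Z), SSZ)))
  [8] S(add(add(add(SZ, mul(SZ, SZ)), mul(add(Z, Z), mul(SSSZ, SZ))), mul(add(SSZ, Z), SSZ)))
  [9] S(add(add(S(add(Z, mul(SZ, SZ))), mul(add(Z, Z), mul(SSSZ, SZ))), mul(add(SSZ, Z), SSZ)))
  [10] S(add(S(add(add(Z, mul(SZ, SZ)), mul(add(Z, Z), mul(SSSZ, SZ)))), mul(add(SSZ, Z), SSZ)))
  [11] S(S(add(add(add(Z, mul(SZ, SZ)), mul(add(Z, Z), mul(SSSZ, SZ))), mul(add(SSZ, Z), SSZ))))
  [12] S(S(add(add(mul(SZ, SZ), mul(add(Z, Z), mul(SSSZ, SZ))), mul(add(SSZ, Z), SSZ))))
  [13] S(S(add(add(add(SZ, mul(Z, SZ)), mul(add(Z, Z), mul(SSSZ, SZ))), mul(add(SSZ, Z), SSZ))))
  [14] S(S(add(add(S(add(Z, mul(Z, SZ))), mul(add(Z, Z), mul(SSSZ, SZ))), mul(add(SSZ, Z), SSZ))))
  [15] S(S(add(S(add(add(Z, mul(Z, SZ)), mul(add(Z, Z), mul(SSSZ, SZ)))), mul(add(SSZ, Z), SSZ))))
  [16] S(S(S(add(add(add(Z, mul(Z, SZ)), mul(add(Z, Z), mul(SSSZ, SZ))), mul(add(SSZ, Z), SSZ)))))
  [17] S(S(S(add(add(mul(Z, SZ), mul(add(Z, Z), mul(SSSZ, SZ))), mul(add(SSZ, Z), SSZ)))))
  [18] S(S(S(add(add(Z, mul(add(Z, Z), mul(SSSZ, SZ))), mul(add(SSZ, Z), SSZ)))))
  [19] S(S(S(add(mul(add(Z, Z), mul(SSSZ, SZ)), mul(add(SSZ, Z), SSZ)))))
  [20] S(S(S(add(mul(Z, mul(SSSZ, SZ)), mul(add(SSZ, Z), SSZ)))))
  [21] S(S(S(add(Z, mul(add(SSZ, Z), SSZ)))))
  [22] S(S(S(mul(add(SSZ, Z), SSZ))))
  [23] S(S(S(mul(S(add(SZ, Z)), SSZ))))
  [24] S(S(S(add(SSZ, mul(add(SZ, Z), SSZ)))))
  [25] S(S(S(S(add(SZ, mul(add(SZ, Z), SSZ))))))
  [26] S(S(S(S(S(add(Z, mul(add(SZ, Z), SSZ)))))))
  [27] S(S(S(S(S(mul(add(SZ, Z), SSZ))))))
  [28] S(S(S(S(S(mul(S(add(Z, Z)), SSZ))))))
  [29] S(S(S(S(S(add(SSZ, mul(add(Z, Z), SSZ)))))))
  [30] S(S(S(S(S(S(add(SZ, mul(add(Z, Z), SSZ))))))))
  [31] S(S(S(S(S(S(S(add(Z, mul(add(Z, Z), SSZ)))))))))
  [32] S(S(S(S(S(S(S(mul(add(Z, Z), SSZ))))))))
  [33] S(S(S(S(S(S(S(mul(Z, SSZ))))))))
  [34] S^7(Z)

Term B:
  start: add(SZ, add(SSSZ, add(Z, SSSZ)))
  [1] S(add(Z, add(SSSZ, add(Z, SSSZ))))
  [2] S(add(SSSZ, add(Z, SSSZ)))
  [3] S(S(add(SSZ, add(Z, SSSZ))))
  [4] S(S(S(add(SZ, add(Z, SSSZ)))))
  [5] S(S(S(S(add(Z, add(Z, SSSZ))))))
  [6] S(S(S(S(add(Z, SSSZ)))))
  [7] S^7(Z)

Answer: SAME — A ⇓ S^7(Z), B ⇓ S^7(Z)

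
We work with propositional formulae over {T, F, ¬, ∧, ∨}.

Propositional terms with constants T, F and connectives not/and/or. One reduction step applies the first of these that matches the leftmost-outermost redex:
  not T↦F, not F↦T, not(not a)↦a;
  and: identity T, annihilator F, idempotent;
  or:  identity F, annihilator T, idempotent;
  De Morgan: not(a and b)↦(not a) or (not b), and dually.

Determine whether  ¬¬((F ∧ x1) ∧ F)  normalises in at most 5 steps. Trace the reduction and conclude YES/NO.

  start: ¬¬((F ∧ x1) ∧ F)
  →1  (F ∧ x1) ∧ F
  →2  F

Answer: YES — reaches normal form F in 2 ≤ 5 steps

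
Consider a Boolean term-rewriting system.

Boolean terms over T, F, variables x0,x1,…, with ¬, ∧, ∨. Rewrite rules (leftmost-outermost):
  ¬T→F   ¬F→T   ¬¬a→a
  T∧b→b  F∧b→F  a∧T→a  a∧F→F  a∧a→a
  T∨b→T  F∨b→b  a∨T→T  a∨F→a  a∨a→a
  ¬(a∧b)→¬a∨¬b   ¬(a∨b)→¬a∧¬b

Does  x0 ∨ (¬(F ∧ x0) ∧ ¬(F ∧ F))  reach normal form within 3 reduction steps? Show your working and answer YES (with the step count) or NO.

  start: x0 ∨ (¬(F ∧ x0) ∧ ¬(F ∧ F))
  →1  x0 ∨ ((¬F ∨ ¬x0) ∧ ¬(F ∧ F))
  →2  x0 ∨ ((T ∨ ¬x0) ∧ ¬(F ∧ F))
  →3  x0 ∨ (T ∧ ¬(F ∧ F))

Answer: NO — after 3 steps the term is x0 ∨ (T ∧ ¬(F ∧ F)), not yet normal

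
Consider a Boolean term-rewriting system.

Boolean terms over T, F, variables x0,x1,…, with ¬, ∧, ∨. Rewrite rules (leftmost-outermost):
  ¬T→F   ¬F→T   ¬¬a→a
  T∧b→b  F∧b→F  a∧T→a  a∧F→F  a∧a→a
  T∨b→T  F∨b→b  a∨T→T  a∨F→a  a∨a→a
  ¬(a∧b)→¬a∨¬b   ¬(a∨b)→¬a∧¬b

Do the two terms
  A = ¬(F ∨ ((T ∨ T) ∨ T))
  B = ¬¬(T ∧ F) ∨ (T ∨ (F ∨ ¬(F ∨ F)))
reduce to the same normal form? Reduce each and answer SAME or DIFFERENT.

Answer: DIFFERENT — A ⇓ F, B ⇓ T

Derivation:
Term A:
  start: ¬(F ∨ ((T ∨ T) ∨ T))
  step 1: ¬F ∧ ¬((T ∨ T) ∨ T)
  step 2: T ∧ ¬((T ∨ T) ∨ T)
  step 3: ¬((T ∨ T) ∨ T)
  step 4: ¬(T ∨ T) ∧ ¬T
  step 5: (¬T ∧ ¬T) ∧ ¬T
  step 6: ¬T ∧ ¬T
  step 7: ¬T
  step 8: F

Term B:
  start: ¬¬(T ∧ F) ∨ (T ∨ (F ∨ ¬(F ∨ F)))
  step 1: (T ∧ F) ∨ (T ∨ (F ∨ ¬(F ∨ F)))
  step 2: F ∨ (T ∨ (F ∨ ¬(F ∨ F)))
  step 3: T ∨ (F ∨ ¬(F ∨ F))
  step 4: T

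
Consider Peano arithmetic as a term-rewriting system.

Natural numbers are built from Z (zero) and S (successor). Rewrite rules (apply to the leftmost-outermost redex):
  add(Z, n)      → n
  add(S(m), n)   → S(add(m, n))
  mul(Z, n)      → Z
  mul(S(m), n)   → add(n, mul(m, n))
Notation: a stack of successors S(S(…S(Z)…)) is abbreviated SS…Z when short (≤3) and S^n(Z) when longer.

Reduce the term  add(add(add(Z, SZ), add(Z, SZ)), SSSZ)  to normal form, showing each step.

  start: add(add(add(Z, SZ), add(Z, SZ)), SSSZ)
  →1  add(add(SZ, add(Z, SZ)), SSSZ)
  →2  add(S(add(Z, add(Z, SZ))), SSSZ)
  →3  S(add(add(Z, add(Z, SZ)), SSSZ))
  →4  S(add(add(Z, SZ), SSSZ))
  →5  S(add(SZ, SSSZ))
  →6  S(S(add(Z, SSSZ)))
  →7  S^5(Z)

Answer: normal form = S^5(Z)  (in 7 steps)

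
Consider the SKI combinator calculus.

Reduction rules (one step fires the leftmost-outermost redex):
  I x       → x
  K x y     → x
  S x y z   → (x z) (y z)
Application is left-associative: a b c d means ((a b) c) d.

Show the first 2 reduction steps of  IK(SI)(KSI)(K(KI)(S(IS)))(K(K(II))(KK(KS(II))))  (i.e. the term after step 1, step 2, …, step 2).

Answer: after 2 steps: SI(K(KI)(S(IS)))(K(K(II))(KK(KS(II))))

Reduction:
  start: IK(SI)(KSI)(K(KI)(S(IS)))(K(K(II))(KK(KS(II))))
  →1  K(SI)(KSI)(K(KI)(S(IS)))(K(K(II))(KK(KS(II))))
  →2  SI(K(KI)(S(IS)))(K(K(II))(KK(KS(II))))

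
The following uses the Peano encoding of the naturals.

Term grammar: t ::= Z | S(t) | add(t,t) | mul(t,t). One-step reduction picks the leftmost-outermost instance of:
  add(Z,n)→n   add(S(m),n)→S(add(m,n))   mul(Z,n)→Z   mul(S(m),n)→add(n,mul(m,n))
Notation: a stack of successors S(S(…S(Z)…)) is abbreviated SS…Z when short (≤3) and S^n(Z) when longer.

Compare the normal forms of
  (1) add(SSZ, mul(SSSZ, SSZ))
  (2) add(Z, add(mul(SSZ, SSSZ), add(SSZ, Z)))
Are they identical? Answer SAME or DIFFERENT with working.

Term A:
  start: add(SSZ, mul(SSSZ, SSZ))
  [1] S(add(SZ, mul(SSSZ, SSZ)))
  [2] S(S(add(Z, mul(SSSZ, SSZ))))
  [3] S(S(mul(SSSZ, SSZ)))
  [4] S(S(add(SSZ, mul(SSZ, SSZ))))
  [5] S(S(S(add(SZ, mul(SSZ, SSZ)))))
  [6] S(S(S(S(add(Z, mul(SSZ, SSZ))))))
  [7] S(S(S(S(mul(SSZ, SSZ)))))
  [8] S(S(S(S(add(SSZ, mul(SZ, SSZ))))))
  [9] S(S(S(S(S(add(SZ, mul(SZ, SSZ)))))))
  [10] S(S(S(S(S(S(add(Z, mul(SZ, SSZ))))))))
  [11] S(S(S(S(S(S(mul(SZ, SSZ)))))))
  [12] S(S(S(S(S(S(add(SSZ, mul(Z, SSZ))))))))
  [13] S(S(S(S(S(S(S(add(SZ, mul(Z, SSZ)))))))))
  [14] S(S(S(S(S(S(S(S(add(Z, mul(Z, SSZ))))))))))
  [15] S(S(S(S(S(S(S(S(mul(Z, SSZ)))))))))
  [16] S^8(Z)

Term B:
  start: add(Z, add(mul(SSZ, SSSZ), add(SSZ, Z)))
  [1] add(mul(SSZ, SSSZ), add(SSZ, Z))
  [2] add(add(SSSZ, mul(SZ, SSSZ)), add(SSZ, Z))
  [3] add(S(add(SSZ, mul(SZ, SSSZ))), add(SSZ, Z))
  [4] S(add(add(SSZ, mul(SZ, SSSZ)), add(SSZ, Z)))
  [5] S(add(S(add(SZ, mul(SZ, SSSZ))), add(SSZ, Z)))
  [6] S(S(add(add(SZ, mul(SZ, SSSZ)), add(SSZ, Z))))
  [7] S(S(add(S(add(Z, mul(SZ, SSSZ))), add(SSZ, Z))))
  [8] S(S(S(add(add(Z, mul(SZ, SSSZ)), add(SSZ, Z)))))
  [9] S(S(S(add(mul(SZ, SSSZ), add(SSZ, Z)))))
  [10] S(S(S(add(add(SSSZ, mul(Z, SSSZ)), add(SSZ, Z)))))
  [11] S(S(S(add(S(add(SSZ, mul(Z, SSSZ))), add(SSZ, Z)))))
  [12] S(S(S(S(add(add(SSZ, mul(Z, SSSZ)), add(SSZ, Z))))))
  [13] S(S(S(S(add(S(add(SZ, mul(Z, SSSZ))), add(SSZ, Z))))))
  [14] S(S(S(S(S(add(add(SZ, mul(Z, SSSZ)), add(SSZ, Z)))))))
  [15] S(S(S(S(S(add(S(add(Z, mul(Z, SSSZ))), add(SSZ, Z)))))))
  [16] S(S(S(S(S(S(add(add(Z, mul(Z, SSSZ)), add(SSZ, Z))))))))
  [17] S(S(S(S(S(S(add(mul(Z, SSSZ), add(SSZ, Z))))))))
  [18] S(S(S(S(S(S(add(Z, add(SSZ, Z))))))))
  [19] S(S(S(S(S(S(add(SSZ, Z)))))))
  [20] S(S(S(S(S(S(S(add(SZ, Z))))))))
  [21] S(S(S(S(S(S(S(S(add(Z, Z)))))))))
  [22] S^8(Z)

Answer: SAME — A ⇓ S^8(Z), B ⇓ S^8(Z)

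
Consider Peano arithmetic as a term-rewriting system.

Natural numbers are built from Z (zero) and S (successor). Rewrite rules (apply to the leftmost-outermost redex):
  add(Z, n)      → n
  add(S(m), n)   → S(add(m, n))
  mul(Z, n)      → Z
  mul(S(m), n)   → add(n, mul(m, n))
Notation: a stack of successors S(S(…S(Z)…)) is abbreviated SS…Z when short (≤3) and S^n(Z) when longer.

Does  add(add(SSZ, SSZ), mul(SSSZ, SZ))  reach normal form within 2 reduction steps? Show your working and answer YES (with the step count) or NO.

Answer: NO — after 2 steps the term is S(add(add(SZ, SSZ), mul(SSSZ, SZ))), not yet normal

Reduction:
  start: add(add(SSZ, SSZ), mul(SSSZ, SZ))
  →1  add(S(add(SZ, SSZ)), mul(SSSZ, SZ))
  →2  S(add(add(SZ, SSZ), mul(SSSZ, SZ)))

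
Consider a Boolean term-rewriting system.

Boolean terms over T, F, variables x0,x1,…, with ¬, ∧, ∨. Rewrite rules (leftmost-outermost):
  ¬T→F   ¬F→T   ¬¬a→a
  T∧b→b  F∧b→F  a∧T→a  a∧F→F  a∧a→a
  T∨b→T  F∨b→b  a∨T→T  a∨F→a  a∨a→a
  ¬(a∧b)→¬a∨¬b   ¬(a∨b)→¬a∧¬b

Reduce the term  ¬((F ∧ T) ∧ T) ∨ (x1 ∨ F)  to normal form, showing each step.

  start: ¬((F ∧ T) ∧ T) ∨ (x1 ∨ F)
  [1] (¬(F ∧ T) ∨ ¬T) ∨ (x1 ∨ F)
  [2] ((¬F ∨ ¬T) ∨ ¬T) ∨ (x1 ∨ F)
  [3] ((T ∨ ¬T) ∨ ¬T) ∨ (x1 ∨ F)
  [4] (T ∨ ¬T) ∨ (x1 ∨ F)
  [5] T ∨ (x1 ∨ F)
  [6] T

Answer: normal form = T  (in 6 steps)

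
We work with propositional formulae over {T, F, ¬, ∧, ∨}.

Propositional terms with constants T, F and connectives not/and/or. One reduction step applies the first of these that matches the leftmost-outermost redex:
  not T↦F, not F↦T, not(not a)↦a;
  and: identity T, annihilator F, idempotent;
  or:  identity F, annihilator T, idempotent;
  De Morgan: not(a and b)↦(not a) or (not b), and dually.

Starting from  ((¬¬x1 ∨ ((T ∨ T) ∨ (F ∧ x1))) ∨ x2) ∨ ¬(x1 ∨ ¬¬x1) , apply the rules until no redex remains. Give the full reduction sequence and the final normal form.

  start: ((¬¬x1 ∨ ((T ∨ T) ∨ (F ∧ x1))) ∨ x2) ∨ ¬(x1 ∨ ¬¬x1)
  step 1: ((x1 ∨ ((T ∨ T) ∨ (F ∧ x1))) ∨ x2) ∨ ¬(x1 ∨ ¬¬x1)
  step 2: ((x1 ∨ (T ∨ (F ∧ x1))) ∨ x2) ∨ ¬(x1 ∨ ¬¬x1)
  step 3: ((x1 ∨ T) ∨ x2) ∨ ¬(x1 ∨ ¬¬x1)
  step 4: (T ∨ x2) ∨ ¬(x1 ∨ ¬¬x1)
  step 5: T ∨ ¬(x1 ∨ ¬¬x1)
  step 6: T

Answer: normal form = T  (in 6 steps)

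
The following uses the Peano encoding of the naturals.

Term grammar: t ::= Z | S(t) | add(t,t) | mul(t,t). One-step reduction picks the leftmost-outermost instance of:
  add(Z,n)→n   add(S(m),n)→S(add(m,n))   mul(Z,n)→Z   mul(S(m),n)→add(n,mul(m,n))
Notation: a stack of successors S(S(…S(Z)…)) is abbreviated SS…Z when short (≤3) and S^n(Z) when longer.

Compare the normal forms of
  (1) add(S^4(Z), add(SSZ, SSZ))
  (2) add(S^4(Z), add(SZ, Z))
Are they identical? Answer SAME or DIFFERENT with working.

Term A:
  start: add(S^4(Z), add(SSZ, SSZ))
  step 1: S(add(SSSZ, add(SSZ, SSZ)))
  step 2: S(S(add(SSZ, add(SSZ, SSZ))))
  step 3: S(S(S(add(SZ, add(SSZ, SSZ)))))
  step 4: S(S(S(S(add(Z, add(SSZ, SSZ))))))
  step 5: S(S(S(S(add(SSZ, SSZ)))))
  step 6: S(S(S(S(S(add(SZ, SSZ))))))
  step 7: S(S(S(S(S(S(add(Z, SSZ)))))))
  step 8: S^8(Z)

Term B:
  start: add(S^4(Z), add(SZ, Z))
  step 1: S(add(SSSZ, add(SZ, Z)))
  step 2: S(S(add(SSZ, add(SZ, Z))))
  step 3: S(S(S(add(SZ, add(SZ, Z)))))
  step 4: S(S(S(S(add(Z, add(SZ, Z))))))
  step 5: S(S(S(S(add(SZ, Z)))))
  step 6: S(S(S(S(S(add(Z, Z))))))
  step 7: S^5(Z)

Answer: DIFFERENT — A ⇓ S^8(Z), B ⇓ S^5(Z)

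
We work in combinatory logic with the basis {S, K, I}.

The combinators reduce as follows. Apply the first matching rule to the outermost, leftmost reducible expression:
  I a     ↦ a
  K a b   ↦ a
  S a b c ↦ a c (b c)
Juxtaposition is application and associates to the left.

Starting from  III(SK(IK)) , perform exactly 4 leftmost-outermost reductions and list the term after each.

  start: III(SK(IK))
  [1] II(SK(IK))
  [2] I(SK(IK))
  [3] SK(IK)
  [4] SKK

Answer: after 4 steps: SKK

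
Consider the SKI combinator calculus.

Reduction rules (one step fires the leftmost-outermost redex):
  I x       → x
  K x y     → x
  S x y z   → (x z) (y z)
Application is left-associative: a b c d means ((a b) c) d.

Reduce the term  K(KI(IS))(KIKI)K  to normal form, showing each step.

  start: K(KI(IS))(KIKI)K
  [1] KI(IS)K
  [2] IK
  [3] K

Answer: normal form = K  (in 3 steps)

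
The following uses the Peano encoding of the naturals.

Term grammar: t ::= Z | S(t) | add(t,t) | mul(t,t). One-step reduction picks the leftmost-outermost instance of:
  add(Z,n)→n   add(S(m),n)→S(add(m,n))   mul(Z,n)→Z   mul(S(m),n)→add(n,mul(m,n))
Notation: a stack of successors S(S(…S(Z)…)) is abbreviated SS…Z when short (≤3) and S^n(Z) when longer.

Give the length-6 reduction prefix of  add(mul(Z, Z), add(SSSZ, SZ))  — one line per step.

  start: add(mul(Z, Z), add(SSSZ, SZ))
  [1] add(Z, add(SSSZ, SZ))
  [2] add(SSSZ, SZ)
  [3] S(add(SSZ, SZ))
  [4] S(S(add(SZ, SZ)))
  [5] S(S(S(add(Z, SZ))))
  [6] S^4(Z)

Answer: after 6 steps: S^4(Z)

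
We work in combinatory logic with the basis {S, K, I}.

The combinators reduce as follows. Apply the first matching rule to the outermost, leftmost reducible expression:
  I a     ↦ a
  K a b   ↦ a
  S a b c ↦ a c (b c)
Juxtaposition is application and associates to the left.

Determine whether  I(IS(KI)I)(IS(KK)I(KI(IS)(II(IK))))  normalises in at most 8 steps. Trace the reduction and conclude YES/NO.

  start: I(IS(KI)I)(IS(KK)I(KI(IS)(II(IK))))
  [1] IS(KI)I(IS(KK)I(KI(IS)(II(IK))))
  [2] S(KI)I(IS(KK)I(KI(IS)(II(IK))))
  [3] KI(IS(KK)I(KI(IS)(II(IK))))(I(IS(KK)I(KI(IS)(II(IK)))))
  [4] I(I(IS(KK)I(KI(IS)(II(IK)))))
  [5] I(IS(KK)I(KI(IS)(II(IK))))
  [6] IS(KK)I(KI(IS)(II(IK)))
  [7] S(KK)I(KI(IS)(II(IK)))
  [8] KK(KI(IS)(II(IK)))(I(KI(IS)(II(IK))))

Answer: NO — after 8 steps the term is KK(KI(IS)(II(IK)))(I(KI(IS)(II(IK)))), not yet normal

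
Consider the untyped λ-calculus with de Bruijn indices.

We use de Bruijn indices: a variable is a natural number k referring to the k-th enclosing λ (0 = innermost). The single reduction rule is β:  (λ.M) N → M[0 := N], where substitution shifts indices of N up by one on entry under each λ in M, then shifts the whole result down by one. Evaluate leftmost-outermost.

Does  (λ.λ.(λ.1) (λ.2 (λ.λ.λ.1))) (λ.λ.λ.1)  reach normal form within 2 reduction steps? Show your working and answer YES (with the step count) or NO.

Answer: YES — reaches normal form λ.0 in 2 ≤ 2 steps

Working:
  start: (λ.λ.(λ.1) (λ.2 (λ.λ.λ.1))) (λ.λ.λ.1)
  →1  λ.(λ.1) (λ.(λ.λ.λ.1) (λ.λ.λ.1))
  →2  λ.0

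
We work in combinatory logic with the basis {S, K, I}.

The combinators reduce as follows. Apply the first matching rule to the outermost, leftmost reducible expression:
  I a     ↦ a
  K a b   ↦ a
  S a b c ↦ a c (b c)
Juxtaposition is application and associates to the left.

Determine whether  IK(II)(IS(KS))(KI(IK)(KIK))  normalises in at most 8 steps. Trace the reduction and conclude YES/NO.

  start: IK(II)(IS(KS))(KI(IK)(KIK))
  →1  K(II)(IS(KS))(KI(IK)(KIK))
  →2  II(KI(IK)(KIK))
  →3  I(KI(IK)(KIK))
  →4  KI(IK)(KIK)
  →5  I(KIK)
  →6  KIK
  →7  I

Answer: YES — reaches normal form I in 7 ≤ 8 steps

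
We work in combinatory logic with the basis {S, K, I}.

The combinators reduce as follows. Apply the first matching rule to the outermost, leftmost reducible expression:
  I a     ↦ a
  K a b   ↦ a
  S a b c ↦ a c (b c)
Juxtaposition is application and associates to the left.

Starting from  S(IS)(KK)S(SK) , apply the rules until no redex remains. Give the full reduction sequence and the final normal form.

Answer: normal form = S(SK)(K(SK))  (in 4 steps)

Derivation:
  start: S(IS)(KK)S(SK)
  [1] ISS(KKS)(SK)
  [2] SS(KKS)(SK)
  [3] S(SK)(KKS(SK))
  [4] S(SK)(K(SK))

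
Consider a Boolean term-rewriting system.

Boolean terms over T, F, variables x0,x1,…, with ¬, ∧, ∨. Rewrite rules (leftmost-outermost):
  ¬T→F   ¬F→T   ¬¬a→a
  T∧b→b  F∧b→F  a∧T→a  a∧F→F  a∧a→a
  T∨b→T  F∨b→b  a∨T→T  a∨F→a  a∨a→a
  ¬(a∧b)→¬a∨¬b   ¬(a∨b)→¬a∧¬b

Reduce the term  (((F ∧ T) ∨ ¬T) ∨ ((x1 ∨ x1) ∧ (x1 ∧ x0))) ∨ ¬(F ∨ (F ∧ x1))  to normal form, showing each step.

Answer: normal form = T  (in 12 steps)

Reduction:
  start: (((F ∧ T) ∨ ¬T) ∨ ((x1 ∨ x1) ∧ (x1 ∧ x0))) ∨ ¬(F ∨ (F ∧ x1))
  [1] ((F ∨ ¬T) ∨ ((x1 ∨ x1) ∧ (x1 ∧ x0))) ∨ ¬(F ∨ (F ∧ x1))
  [2] (¬T ∨ ((x1 ∨ x1) ∧ (x1 ∧ x0))) ∨ ¬(F ∨ (F ∧ x1))
  [3] (F ∨ ((x1 ∨ x1) ∧ (x1 ∧ x0))) ∨ ¬(F ∨ (F ∧ x1))
  [4] ((x1 ∨ x1) ∧ (x1 ∧ x0)) ∨ ¬(F ∨ (F ∧ x1))
  [5] (x1 ∧ (x1 ∧ x0)) ∨ ¬(F ∨ (F ∧ x1))
  [6] (x1 ∧ (x1 ∧ x0)) ∨ (¬F ∧ ¬(F ∧ x1))
  [7] (x1 ∧ (x1 ∧ x0)) ∨ (T ∧ ¬(F ∧ x1))
  [8] (x1 ∧ (x1 ∧ x0)) ∨ ¬(F ∧ x1)
  [9] (x1 ∧ (x1 ∧ x0)) ∨ (¬F ∨ ¬x1)
  [10] (x1 ∧ (x1 ∧ x0)) ∨ (T ∨ ¬x1)
  [11] (x1 ∧ (x1 ∧ x0)) ∨ T
  [12] T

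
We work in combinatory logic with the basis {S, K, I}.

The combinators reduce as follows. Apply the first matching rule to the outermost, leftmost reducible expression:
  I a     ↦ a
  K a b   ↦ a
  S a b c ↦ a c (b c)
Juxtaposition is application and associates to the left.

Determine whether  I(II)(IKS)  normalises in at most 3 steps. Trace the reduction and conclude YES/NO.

  start: I(II)(IKS)
  step 1: II(IKS)
  step 2: I(IKS)
  step 3: IKS

Answer: NO — after 3 steps the term is IKS, not yet normal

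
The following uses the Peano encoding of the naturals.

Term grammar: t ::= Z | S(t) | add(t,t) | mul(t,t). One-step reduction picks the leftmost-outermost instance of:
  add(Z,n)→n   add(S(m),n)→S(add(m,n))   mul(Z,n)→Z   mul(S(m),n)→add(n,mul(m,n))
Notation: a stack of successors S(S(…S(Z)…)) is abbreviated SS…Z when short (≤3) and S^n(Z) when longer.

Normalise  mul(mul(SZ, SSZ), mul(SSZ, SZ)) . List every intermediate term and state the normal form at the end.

  start: mul(mul(SZ, SSZ), mul(SSZ, SZ))
  [1] mul(add(SSZ, mul(Z, SSZ)), mul(SSZ, SZ))
  [2] mul(S(add(SZ, mul(Z, SSZ))), mul(SSZ, SZ))
  [3] add(mul(SSZ, SZ), mul(add(SZ, mul(Z, SSZ)), mul(SSZ, SZ)))
  [4] add(add(SZ, mul(SZ, SZ)), mul(add(SZ, mul(Z, SSZ)), mul(SSZ, SZ)))
  [5] add(S(add(Z, mul(SZ, SZ))), mul(add(SZ, mul(Z, SSZ)), mul(SSZ, SZ)))
  [6] S(add(add(Z, mul(SZ, SZ)), mul(add(SZ, mul(Z, SSZ)), mul(SSZ, SZ))))
  [7] S(add(mul(SZ, SZ), mul(add(SZ, mul(Z, SSZ)), mul(SSZ, SZ))))
  [8] S(add(add(SZ, mul(Z, SZ)), mul(add(SZ, mul(Z, SSZ)), mul(SSZ, SZ))))
  [9] S(add(S(add(Z, mul(Z, SZ))), mul(add(SZ, mul(Z, SSZ)), mul(SSZ, SZ))))
  [10] S(S(add(add(Z, mul(Z, SZ)), mul(add(SZ, mul(Z, SSZ)), mul(SSZ, SZ)))))
  [11] S(S(add(mul(Z, SZ), mul(add(SZ, mul(Z, SSZ)), mul(SSZ, SZ)))))
  [12] S(S(add(Z, mul(add(SZ, mul(Z, SSZ)), mul(SSZ, SZ)))))
  [13] S(S(mul(add(SZ, mul(Z, SSZ)), mul(SSZ, SZ))))
  [14] S(S(mul(S(add(Z, mul(Z, SSZ))), mul(SSZ, SZ))))
  [15] S(S(add(mul(SSZ, SZ), mul(add(Z, mul(Z, SSZ)), mul(SSZ, SZ)))))
  [16] S(S(add(add(SZ, mul(SZ, SZ)), mul(add(Z, mul(Z, SSZ)), mul(SSZ, SZ)))))
  [17] S(S(add(S(add(Z, mul(SZ, SZ))), mul(add(Z, mul(Z, SSZ)), mul(SSZ, SZ)))))
  [18] S(S(S(add(add(Z, mul(SZ, SZ)), mul(add(Z, mul(Z, SSZ)), mul(SSZ, SZ))))))
  [19] S(S(S(add(mul(SZ, SZ), mul(add(Z, mul(Z, SSZ)), mul(SSZ, SZ))))))
  [20] S(S(S(add(add(SZ, mul(Z, SZ)), mul(add(Z, mul(Z, SSZ)), mul(SSZ, SZ))))))
  [21] S(S(S(add(S(add(Z, mul(Z, SZ))), mul(add(Z, mul(Z, SSZ)), mul(SSZ, SZ))))))
  [22] S(S(S(S(add(add(Z, mul(Z, SZ)), mul(add(Z, mul(Z, SSZ)), mul(SSZ, SZ)))))))
  [23] S(S(S(S(add(mul(Z, SZ), mul(add(Z, mul(Z, SSZ)), mul(SSZ, SZ)))))))
  [24] S(S(S(S(add(Z, mul(add(Z, mul(Z, SSZ)), mul(SSZ, SZ)))))))
  [25] S(S(S(S(mul(add(Z, mul(Z, SSZ)), mul(SSZ, SZ))))))
  [26] S(S(S(S(mul(mul(Z, SSZ), mul(SSZ, SZ))))))
  [27] S(S(S(S(mul(Z, mul(SSZ, SZ))))))
  [28] S^4(Z)

Answer: normal form = S^4(Z)  (in 28 steps)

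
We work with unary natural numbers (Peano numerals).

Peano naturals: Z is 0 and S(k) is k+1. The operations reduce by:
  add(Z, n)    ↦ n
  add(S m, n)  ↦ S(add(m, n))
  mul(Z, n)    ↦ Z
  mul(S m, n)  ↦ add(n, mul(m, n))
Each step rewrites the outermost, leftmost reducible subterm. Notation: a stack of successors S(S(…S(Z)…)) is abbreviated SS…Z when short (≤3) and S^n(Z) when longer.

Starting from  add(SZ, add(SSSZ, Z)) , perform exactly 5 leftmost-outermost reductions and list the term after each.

  start: add(SZ, add(SSSZ, Z))
  [1] S(add(Z, add(SSSZ, Z)))
  [2] S(add(SSSZ, Z))
  [3] S(S(add(SSZ, Z)))
  [4] S(S(S(add(SZ, Z))))
  [5] S(S(S(S(add(Z, Z)))))

Answer: after 5 steps: S(S(S(S(add(Z, Z)))))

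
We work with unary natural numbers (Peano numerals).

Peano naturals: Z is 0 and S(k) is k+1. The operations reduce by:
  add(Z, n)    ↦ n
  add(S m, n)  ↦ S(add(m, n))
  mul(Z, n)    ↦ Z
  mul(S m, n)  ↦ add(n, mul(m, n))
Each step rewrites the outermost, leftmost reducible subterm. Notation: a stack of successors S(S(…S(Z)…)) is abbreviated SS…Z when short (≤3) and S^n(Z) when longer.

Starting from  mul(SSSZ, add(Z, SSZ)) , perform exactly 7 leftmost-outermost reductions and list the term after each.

Answer: after 7 steps: S(S(add(SSZ, mul(SZ, add(Z, SSZ)))))

Derivation:
  start: mul(SSSZ, add(Z, SSZ))
  [1] add(add(Z, SSZ), mul(SSZ, add(Z, SSZ)))
  [2] add(SSZ, mul(SSZ, add(Z, SSZ)))
  [3] S(add(SZ, mul(SSZ, add(Z, SSZ))))
  [4] S(S(add(Z, mul(SSZ, add(Z, SSZ)))))
  [5] S(S(mul(SSZ, add(Z, SSZ))))
  [6] S(S(add(add(Z, SSZ), mul(SZ, add(Z, SSZ)))))
  [7] S(S(add(SSZ, mul(SZ, add(Z, SSZ)))))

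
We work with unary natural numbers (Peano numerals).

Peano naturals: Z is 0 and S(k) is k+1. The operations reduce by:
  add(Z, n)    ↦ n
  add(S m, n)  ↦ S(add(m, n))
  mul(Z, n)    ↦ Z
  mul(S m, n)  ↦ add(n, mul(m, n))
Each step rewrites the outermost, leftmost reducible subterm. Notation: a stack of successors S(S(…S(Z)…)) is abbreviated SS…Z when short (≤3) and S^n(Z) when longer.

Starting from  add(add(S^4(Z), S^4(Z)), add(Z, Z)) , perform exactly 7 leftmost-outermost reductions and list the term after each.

Answer: after 7 steps: S(S(S(add(S(add(Z, S^4(Z))), add(Z, Z)))))

Derivation:
  start: add(add(S^4(Z), S^4(Z)), add(Z, Z))
  step 1: add(S(add(SSSZ, S^4(Z))), add(Z, Z))
  step 2: S(add(add(SSSZ, S^4(Z)), add(Z, Z)))
  step 3: S(add(S(add(SSZ, S^4(Z))), add(Z, Z)))
  step 4: S(S(add(add(SSZ, S^4(Z)), add(Z, Z))))
  step 5: S(S(add(S(add(SZ, S^4(Z))), add(Z, Z))))
  step 6: S(S(S(add(add(SZ, S^4(Z)), add(Z, Z)))))
  step 7: S(S(S(add(S(add(Z, S^4(Z))), add(Z, Z)))))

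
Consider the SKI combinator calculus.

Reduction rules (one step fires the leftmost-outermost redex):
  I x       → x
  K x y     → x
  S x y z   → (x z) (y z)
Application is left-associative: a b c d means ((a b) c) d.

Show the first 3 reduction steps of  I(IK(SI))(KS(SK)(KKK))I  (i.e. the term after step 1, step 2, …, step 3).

  start: I(IK(SI))(KS(SK)(KKK))I
  →1  IK(SI)(KS(SK)(KKK))I
  →2  K(SI)(KS(SK)(KKK))I
  →3  SII

Answer: after 3 steps: SII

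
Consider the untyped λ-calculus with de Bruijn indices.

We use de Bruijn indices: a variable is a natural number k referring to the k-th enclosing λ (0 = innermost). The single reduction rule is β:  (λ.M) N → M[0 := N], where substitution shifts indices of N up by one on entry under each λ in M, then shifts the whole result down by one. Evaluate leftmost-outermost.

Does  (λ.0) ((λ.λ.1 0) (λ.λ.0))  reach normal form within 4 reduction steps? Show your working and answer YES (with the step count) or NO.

  start: (λ.0) ((λ.λ.1 0) (λ.λ.0))
  →1  (λ.λ.1 0) (λ.λ.0)
  →2  λ.(λ.λ.0) 0
  →3  λ.λ.0

Answer: YES — reaches normal form λ.λ.0 in 3 ≤ 4 steps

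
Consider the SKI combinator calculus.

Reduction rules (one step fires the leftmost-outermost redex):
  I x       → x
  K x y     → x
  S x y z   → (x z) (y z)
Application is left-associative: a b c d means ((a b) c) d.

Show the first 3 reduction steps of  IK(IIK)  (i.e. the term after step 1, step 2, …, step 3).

  start: IK(IIK)
  step 1: K(IIK)
  step 2: K(IK)
  step 3: KK

Answer: after 3 steps: KK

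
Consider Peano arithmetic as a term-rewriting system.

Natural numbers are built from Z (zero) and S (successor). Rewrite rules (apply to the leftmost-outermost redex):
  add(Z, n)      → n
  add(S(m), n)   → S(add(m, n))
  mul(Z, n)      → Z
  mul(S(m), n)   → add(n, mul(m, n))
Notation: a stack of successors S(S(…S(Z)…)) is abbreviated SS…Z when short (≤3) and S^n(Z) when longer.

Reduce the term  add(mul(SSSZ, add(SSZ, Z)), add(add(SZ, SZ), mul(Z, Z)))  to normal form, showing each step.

  start: add(mul(SSSZ, add(SSZ, Z)), add(add(SZ, SZ), mul(Z, Z)))
  step 1: add(add(add(SSZ, Z), mul(SSZ, add(SSZ, Z))), add(add(SZ, SZ), mul(Z, Z)))
  step 2: add(add(S(add(SZ, Z)), mul(SSZ, add(SSZ, Z))), add(add(SZ, SZ), mul(Z, Z)))
  step 3: add(S(add(add(SZ, Z), mul(SSZ, add(SSZ, Z)))), add(add(SZ, SZ), mul(Z, Z)))
  step 4: S(add(add(add(SZ, Z), mul(SSZ, add(SSZ, Z))), add(add(SZ, SZ), mul(Z, Z))))
  step 5: S(add(add(S(add(Z, Z)), mul(SSZ, add(SSZ, Z))), add(add(SZ, SZ), mul(Z, Z))))
  step 6: S(add(S(add(add(Z, Z), mul(SSZ, add(SSZ, Z)))), add(add(SZ, SZ), mul(Z, Z))))
  step 7: S(S(add(add(add(Z, Z), mul(SSZ, add(SSZ, Z))), add(add(SZ, SZ), mul(Z, Z)))))
  step 8: S(S(add(add(Z, mul(SSZ, add(SSZ, Z))), add(add(SZ, SZ), mul(Z, Z)))))
  step 9: S(S(add(mul(SSZ, add(SSZ, Z)), add(add(SZ, SZ), mul(Z, Z)))))
  step 10: S(S(add(add(add(SSZ, Z), mul(SZ, add(SSZ, Z))), add(add(SZ, SZ), mul(Z, Z)))))
  step 11: S(S(add(add(S(add(SZ, Z)), mul(SZ, add(SSZ, Z))), add(add(SZ, SZ), mul(Z, Z)))))
  step 12: S(S(add(S(add(add(SZ, Z), mul(SZ, add(SSZ, Z)))), add(add(SZ, SZ), mul(Z, Z)))))
  step 13: S(S(S(add(add(add(SZ, Z), mul(SZ, add(SSZ, Z))), add(add(SZ, SZ), mul(Z, Z))))))
  step 14: S(S(S(add(add(S(add(Z, Z)), mul(SZ, add(SSZ, Z))), add(add(SZ, SZ), mul(Z, Z))))))
  step 15: S(S(S(add(S(add(add(Z, Z), mul(SZ, add(SSZ, Z)))), add(add(SZ, SZ), mul(Z, Z))))))
  step 16: S(S(S(S(add(add(add(Z, Z), mul(SZ, add(SSZ, Z))), add(add(SZ, SZ), mul(Z, Z)))))))
  step 17: S(S(S(S(add(add(Z, mul(SZ, add(SSZ, Z))), add(add(SZ, SZ), mul(Z, Z)))))))
  step 18: S(S(S(S(add(mul(SZ, add(SSZ, Z)), add(add(SZ, SZ), mul(Z, Z)))))))
  step 19: S(S(S(S(add(add(add(SSZ, Z), mul(Z, add(SSZ, Z))), add(add(SZ, SZ), mul(Z, Z)))))))
  step 20: S(S(S(S(add(add(S(add(SZ, Z)), mul(Z, add(SSZ, Z))), add(add(SZ, SZ), mul(Z, Z)))))))
  step 21: S(S(S(S(add(S(add(add(SZ, Z), mul(Z, add(SSZ, Z)))), add(add(SZ, SZ), mul(Z, Z)))))))
  step 22: S(S(S(S(S(add(add(add(SZ, Z), mul(Z, add(SSZ, Z))), add(add(SZ, SZ), mul(Z, Z))))))))
  step 23: S(S(S(S(S(add(add(S(add(Z, Z)), mul(Z, add(SSZ, Z))), add(add(SZ, SZ), mul(Z, Z))))))))
  step 24: S(S(S(S(S(add(S(add(add(Z, Z), mul(Z, add(SSZ, Z)))), add(add(SZ, SZ), mul(Z, Z))))))))
  step 25: S(S(S(S(S(S(add(add(add(Z, Z), mul(Z, add(SSZ, Z))), add(add(SZ, SZ), mul(Z, Z)))))))))
  step 26: S(S(S(S(S(S(add(add(Z, mul(Z, add(SSZ, Z))), add(add(SZ, SZ), mul(Z, Z)))))))))
  step 27: S(S(S(S(S(S(add(mul(Z, add(SSZ, Z)), add(add(SZ, SZ), mul(Z, Z)))))))))
  step 28: S(S(S(S(S(S(add(Z, add(add(SZ, SZ), mul(Z, Z)))))))))
  step 29: S(S(S(S(S(S(add(add(SZ, SZ), mul(Z, Z))))))))
  step 30: S(S(S(S(S(S(add(S(add(Z, SZ)), mul(Z, Z))))))))
  step 31: S(S(S(S(S(S(S(add(add(Z, SZ), mul(Z, Z)))))))))
  step 32: S(S(S(S(S(S(S(add(SZ, mul(Z, Z)))))))))
  step 33: S(S(S(S(S(S(S(S(add(Z, mul(Z, Z))))))))))
  step 34: S(S(S(S(S(S(S(S(mul(Z, Z)))))))))
  step 35: S^8(Z)

Answer: normal form = S^8(Z)  (in 35 steps)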